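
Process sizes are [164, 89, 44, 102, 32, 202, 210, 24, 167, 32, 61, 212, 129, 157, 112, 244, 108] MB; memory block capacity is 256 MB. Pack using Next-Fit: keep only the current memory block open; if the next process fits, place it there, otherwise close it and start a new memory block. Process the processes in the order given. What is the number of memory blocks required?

164 MB → memory block 1 (remaining 92 MB)
89 MB → memory block 1 (remaining 3 MB)
44 MB → memory block 2 (remaining 212 MB)
102 MB → memory block 2 (remaining 110 MB)
32 MB → memory block 2 (remaining 78 MB)
202 MB → memory block 3 (remaining 54 MB)
210 MB → memory block 4 (remaining 46 MB)
24 MB → memory block 4 (remaining 22 MB)
167 MB → memory block 5 (remaining 89 MB)
32 MB → memory block 5 (remaining 57 MB)
61 MB → memory block 6 (remaining 195 MB)
212 MB → memory block 7 (remaining 44 MB)
129 MB → memory block 8 (remaining 127 MB)
157 MB → memory block 9 (remaining 99 MB)
112 MB → memory block 10 (remaining 144 MB)
244 MB → memory block 11 (remaining 12 MB)
108 MB → memory block 12 (remaining 148 MB)
Final memory blocks: [164,89] [44,102,32] [202] [210,24] [167,32] [61] [212] [129] [157] [112] [244] [108].

12 memory blocks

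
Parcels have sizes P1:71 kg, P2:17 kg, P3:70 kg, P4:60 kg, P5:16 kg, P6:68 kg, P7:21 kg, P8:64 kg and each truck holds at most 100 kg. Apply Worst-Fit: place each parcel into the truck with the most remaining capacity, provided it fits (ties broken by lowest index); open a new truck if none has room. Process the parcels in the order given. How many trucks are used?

Put P1 (71 kg) in truck 1; 29 kg remain.
Put P2 (17 kg) in truck 1; 12 kg remain.
Put P3 (70 kg) in truck 2; 30 kg remain.
Put P4 (60 kg) in truck 3; 40 kg remain.
Put P5 (16 kg) in truck 3; 24 kg remain.
Put P6 (68 kg) in truck 4; 32 kg remain.
Put P7 (21 kg) in truck 4; 11 kg remain.
Put P8 (64 kg) in truck 5; 36 kg remain.

5 trucks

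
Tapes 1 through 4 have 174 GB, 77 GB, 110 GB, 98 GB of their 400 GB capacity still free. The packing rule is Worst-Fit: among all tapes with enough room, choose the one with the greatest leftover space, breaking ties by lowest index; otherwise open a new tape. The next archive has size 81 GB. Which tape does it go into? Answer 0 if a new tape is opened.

1

Tapes with room: tape 1 (174 GB), tape 3 (110 GB), tape 4 (98 GB).
Most room is tape 1 with 174 GB free.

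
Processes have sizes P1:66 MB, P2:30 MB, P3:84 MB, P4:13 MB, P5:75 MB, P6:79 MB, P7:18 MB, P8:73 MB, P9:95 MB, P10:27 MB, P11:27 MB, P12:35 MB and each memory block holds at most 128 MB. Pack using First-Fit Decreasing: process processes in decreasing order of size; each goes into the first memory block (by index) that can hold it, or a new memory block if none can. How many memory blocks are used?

Sorted descending: 95, 84, 79, 75, 73, 66, 35, 30, 27, 27, 18, 13.
95 MB → memory block 1 (remaining 33 MB)
84 MB → memory block 2 (remaining 44 MB)
79 MB → memory block 3 (remaining 49 MB)
75 MB → memory block 4 (remaining 53 MB)
73 MB → memory block 5 (remaining 55 MB)
66 MB → memory block 6 (remaining 62 MB)
35 MB → memory block 2 (remaining 9 MB)
30 MB → memory block 1 (remaining 3 MB)
27 MB → memory block 3 (remaining 22 MB)
27 MB → memory block 4 (remaining 26 MB)
18 MB → memory block 3 (remaining 4 MB)
13 MB → memory block 4 (remaining 13 MB)

6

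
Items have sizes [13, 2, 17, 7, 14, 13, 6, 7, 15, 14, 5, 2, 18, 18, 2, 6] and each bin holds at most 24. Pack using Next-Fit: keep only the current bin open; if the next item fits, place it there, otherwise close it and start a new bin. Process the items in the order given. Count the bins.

13 → bin 1 (remaining 11)
2 → bin 1 (remaining 9)
17 → bin 2 (remaining 7)
7 → bin 2 (remaining 0)
14 → bin 3 (remaining 10)
13 → bin 4 (remaining 11)
6 → bin 4 (remaining 5)
7 → bin 5 (remaining 17)
15 → bin 5 (remaining 2)
14 → bin 6 (remaining 10)
5 → bin 6 (remaining 5)
2 → bin 6 (remaining 3)
18 → bin 7 (remaining 6)
18 → bin 8 (remaining 6)
2 → bin 8 (remaining 4)
6 → bin 9 (remaining 18)
Final bins: [13,2] [17,7] [14] [13,6] [7,15] [14,5,2] [18] [18,2] [6].

9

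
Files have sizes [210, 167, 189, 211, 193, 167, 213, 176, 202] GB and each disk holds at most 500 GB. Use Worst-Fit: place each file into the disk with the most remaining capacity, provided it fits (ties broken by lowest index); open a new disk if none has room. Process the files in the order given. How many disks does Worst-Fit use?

disk 1: place 210 GB, 290 GB left
disk 1: place 167 GB, 123 GB left
disk 2: place 189 GB, 311 GB left
disk 2: place 211 GB, 100 GB left
disk 3: place 193 GB, 307 GB left
disk 3: place 167 GB, 140 GB left
disk 4: place 213 GB, 287 GB left
disk 4: place 176 GB, 111 GB left
disk 5: place 202 GB, 298 GB left
Final disks: [210,167] [189,211] [193,167] [213,176] [202].

5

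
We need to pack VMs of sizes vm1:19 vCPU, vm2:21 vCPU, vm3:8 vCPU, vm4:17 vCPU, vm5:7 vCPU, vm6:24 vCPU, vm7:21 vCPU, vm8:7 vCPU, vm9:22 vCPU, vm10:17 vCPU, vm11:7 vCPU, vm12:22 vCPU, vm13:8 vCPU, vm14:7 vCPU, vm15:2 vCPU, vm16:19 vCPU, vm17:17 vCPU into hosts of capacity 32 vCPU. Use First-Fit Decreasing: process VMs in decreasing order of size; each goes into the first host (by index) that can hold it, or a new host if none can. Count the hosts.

10

Sorted descending: 24, 22, 22, 21, 21, 19, 19, 17, 17, 17, 8, 8, 7, 7, 7, 7, 2.
Put 24 vCPU in host 1; 8 vCPU remain.
Put 22 vCPU in host 2; 10 vCPU remain.
Put 22 vCPU in host 3; 10 vCPU remain.
Put 21 vCPU in host 4; 11 vCPU remain.
Put 21 vCPU in host 5; 11 vCPU remain.
Put 19 vCPU in host 6; 13 vCPU remain.
Put 19 vCPU in host 7; 13 vCPU remain.
Put 17 vCPU in host 8; 15 vCPU remain.
Put 17 vCPU in host 9; 15 vCPU remain.
Put 17 vCPU in host 10; 15 vCPU remain.
Put 8 vCPU in host 1; 0 vCPU remain.
Put 8 vCPU in host 2; 2 vCPU remain.
Put 7 vCPU in host 3; 3 vCPU remain.
Put 7 vCPU in host 4; 4 vCPU remain.
Put 7 vCPU in host 5; 4 vCPU remain.
Put 7 vCPU in host 6; 6 vCPU remain.
Put 2 vCPU in host 2; 0 vCPU remain.
Final hosts: [24,8] [22,8,2] [22,7] [21,7] [21,7] [19,7] [19] [17] [17] [17].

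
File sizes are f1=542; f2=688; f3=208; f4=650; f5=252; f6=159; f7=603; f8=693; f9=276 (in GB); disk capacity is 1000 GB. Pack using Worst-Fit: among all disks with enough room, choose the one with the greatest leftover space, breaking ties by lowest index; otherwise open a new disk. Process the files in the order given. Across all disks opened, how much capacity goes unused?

929

disk 1: place f1 (542 GB), 458 GB left
disk 2: place f2 (688 GB), 312 GB left
disk 1: place f3 (208 GB), 250 GB left
disk 3: place f4 (650 GB), 350 GB left
disk 3: place f5 (252 GB), 98 GB left
disk 2: place f6 (159 GB), 153 GB left
disk 4: place f7 (603 GB), 397 GB left
disk 5: place f8 (693 GB), 307 GB left
disk 4: place f9 (276 GB), 121 GB left
5 disks × 1000 GB = 5000 GB; used 4071 GB; unused 929 GB.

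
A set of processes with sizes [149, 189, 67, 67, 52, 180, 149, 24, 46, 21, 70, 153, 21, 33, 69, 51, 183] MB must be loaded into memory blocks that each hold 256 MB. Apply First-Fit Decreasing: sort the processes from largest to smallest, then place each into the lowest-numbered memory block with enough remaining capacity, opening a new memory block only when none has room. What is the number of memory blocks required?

7 memory blocks

Sorted descending: 189, 183, 180, 153, 149, 149, 70, 69, 67, 67, 52, 51, 46, 33, 24, 21, 21.
Put 189 MB in memory block 1; 67 MB remain.
Put 183 MB in memory block 2; 73 MB remain.
Put 180 MB in memory block 3; 76 MB remain.
Put 153 MB in memory block 4; 103 MB remain.
Put 149 MB in memory block 5; 107 MB remain.
Put 149 MB in memory block 6; 107 MB remain.
Put 70 MB in memory block 2; 3 MB remain.
Put 69 MB in memory block 3; 7 MB remain.
Put 67 MB in memory block 1; 0 MB remain.
Put 67 MB in memory block 4; 36 MB remain.
Put 52 MB in memory block 5; 55 MB remain.
Put 51 MB in memory block 5; 4 MB remain.
Put 46 MB in memory block 6; 61 MB remain.
Put 33 MB in memory block 4; 3 MB remain.
Put 24 MB in memory block 6; 37 MB remain.
Put 21 MB in memory block 6; 16 MB remain.
Put 21 MB in memory block 7; 235 MB remain.
Final memory blocks: [189,67] [183,70] [180,69] [153,67,33] [149,52,51] [149,46,24,21] [21].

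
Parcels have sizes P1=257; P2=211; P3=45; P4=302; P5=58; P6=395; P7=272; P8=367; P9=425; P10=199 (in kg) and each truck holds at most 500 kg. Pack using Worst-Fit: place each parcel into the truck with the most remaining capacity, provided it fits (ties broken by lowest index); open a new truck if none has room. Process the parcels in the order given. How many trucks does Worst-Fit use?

6 trucks

Put P1 (257 kg) in truck 1; 243 kg remain.
Put P2 (211 kg) in truck 1; 32 kg remain.
Put P3 (45 kg) in truck 2; 455 kg remain.
Put P4 (302 kg) in truck 2; 153 kg remain.
Put P5 (58 kg) in truck 2; 95 kg remain.
Put P6 (395 kg) in truck 3; 105 kg remain.
Put P7 (272 kg) in truck 4; 228 kg remain.
Put P8 (367 kg) in truck 5; 133 kg remain.
Put P9 (425 kg) in truck 6; 75 kg remain.
Put P10 (199 kg) in truck 4; 29 kg remain.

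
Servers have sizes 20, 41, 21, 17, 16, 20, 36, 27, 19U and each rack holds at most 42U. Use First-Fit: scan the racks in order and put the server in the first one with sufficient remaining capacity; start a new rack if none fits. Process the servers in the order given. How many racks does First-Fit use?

rack 1: place 20U, 22U left
rack 2: place 41U, 1U left
rack 1: place 21U, 1U left
rack 3: place 17U, 25U left
rack 3: place 16U, 9U left
rack 4: place 20U, 22U left
rack 5: place 36U, 6U left
rack 6: place 27U, 15U left
rack 4: place 19U, 3U left

6 racks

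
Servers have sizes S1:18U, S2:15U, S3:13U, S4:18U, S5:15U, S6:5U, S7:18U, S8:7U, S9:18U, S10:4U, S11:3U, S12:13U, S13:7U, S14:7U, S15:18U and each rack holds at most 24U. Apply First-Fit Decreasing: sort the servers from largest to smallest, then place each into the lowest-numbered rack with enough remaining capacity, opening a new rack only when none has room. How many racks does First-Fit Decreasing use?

9 racks

Sorted descending: 18, 18, 18, 18, 18, 15, 15, 13, 13, 7, 7, 7, 5, 4, 3.
Put 18U in rack 1; 6U remain.
Put 18U in rack 2; 6U remain.
Put 18U in rack 3; 6U remain.
Put 18U in rack 4; 6U remain.
Put 18U in rack 5; 6U remain.
Put 15U in rack 6; 9U remain.
Put 15U in rack 7; 9U remain.
Put 13U in rack 8; 11U remain.
Put 13U in rack 9; 11U remain.
Put 7U in rack 6; 2U remain.
Put 7U in rack 7; 2U remain.
Put 7U in rack 8; 4U remain.
Put 5U in rack 1; 1U remain.
Put 4U in rack 2; 2U remain.
Put 3U in rack 3; 3U remain.
Final racks: [18,5] [18,4] [18,3] [18] [18] [15,7] [15,7] [13,7] [13].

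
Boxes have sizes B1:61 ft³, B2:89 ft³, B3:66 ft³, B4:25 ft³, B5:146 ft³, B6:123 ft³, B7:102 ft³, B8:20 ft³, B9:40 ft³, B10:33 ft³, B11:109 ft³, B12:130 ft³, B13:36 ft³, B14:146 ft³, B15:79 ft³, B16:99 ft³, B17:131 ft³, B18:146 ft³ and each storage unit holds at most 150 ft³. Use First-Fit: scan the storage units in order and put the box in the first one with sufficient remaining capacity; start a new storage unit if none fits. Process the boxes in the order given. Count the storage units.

12 storage units

storage unit 1: place B1 (61 ft³), 89 ft³ left
storage unit 1: place B2 (89 ft³), 0 ft³ left
storage unit 2: place B3 (66 ft³), 84 ft³ left
storage unit 2: place B4 (25 ft³), 59 ft³ left
storage unit 3: place B5 (146 ft³), 4 ft³ left
storage unit 4: place B6 (123 ft³), 27 ft³ left
storage unit 5: place B7 (102 ft³), 48 ft³ left
storage unit 2: place B8 (20 ft³), 39 ft³ left
storage unit 5: place B9 (40 ft³), 8 ft³ left
storage unit 2: place B10 (33 ft³), 6 ft³ left
storage unit 6: place B11 (109 ft³), 41 ft³ left
storage unit 7: place B12 (130 ft³), 20 ft³ left
storage unit 6: place B13 (36 ft³), 5 ft³ left
storage unit 8: place B14 (146 ft³), 4 ft³ left
storage unit 9: place B15 (79 ft³), 71 ft³ left
storage unit 10: place B16 (99 ft³), 51 ft³ left
storage unit 11: place B17 (131 ft³), 19 ft³ left
storage unit 12: place B18 (146 ft³), 4 ft³ left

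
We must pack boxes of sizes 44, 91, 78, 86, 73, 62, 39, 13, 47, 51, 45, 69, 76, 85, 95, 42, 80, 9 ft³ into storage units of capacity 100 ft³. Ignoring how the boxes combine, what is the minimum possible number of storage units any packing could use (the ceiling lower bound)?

Total size = 44 + 91 + 78 + 86 + 73 + 62 + 39 + 13 + 47 + 51 + 45 + 69 + 76 + 85 + 95 + 42 + 80 + 9 = 1085 ft³.
⌈1085 / 100⌉ = 11.

11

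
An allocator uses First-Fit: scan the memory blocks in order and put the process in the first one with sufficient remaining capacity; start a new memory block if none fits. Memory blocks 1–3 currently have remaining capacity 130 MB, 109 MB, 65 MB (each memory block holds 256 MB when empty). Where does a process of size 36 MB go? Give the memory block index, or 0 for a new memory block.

Memory blocks with room: memory block 1 (130 MB), memory block 2 (109 MB), memory block 3 (65 MB).
The first with room is memory block 1.

1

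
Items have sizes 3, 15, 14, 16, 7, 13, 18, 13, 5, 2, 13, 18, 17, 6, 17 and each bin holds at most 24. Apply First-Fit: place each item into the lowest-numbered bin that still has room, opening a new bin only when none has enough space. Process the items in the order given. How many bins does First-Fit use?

10

bin 1: place 3, 21 left
bin 1: place 15, 6 left
bin 2: place 14, 10 left
bin 3: place 16, 8 left
bin 2: place 7, 3 left
bin 4: place 13, 11 left
bin 5: place 18, 6 left
bin 6: place 13, 11 left
bin 1: place 5, 1 left
bin 2: place 2, 1 left
bin 7: place 13, 11 left
bin 8: place 18, 6 left
bin 9: place 17, 7 left
bin 3: place 6, 2 left
bin 10: place 17, 7 left
Final bins: [3,15,5] [14,7,2] [16,6] [13] [18] [13] [13] [18] [17] [17].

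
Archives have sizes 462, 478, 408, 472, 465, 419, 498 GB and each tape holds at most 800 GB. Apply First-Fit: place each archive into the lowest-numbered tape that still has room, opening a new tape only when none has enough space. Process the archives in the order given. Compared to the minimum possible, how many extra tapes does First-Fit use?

0

First-Fit: [462] [478] [408] [472] [465] [419] [498] → 7 tapes.
7 archives exceed 400 GB (half the capacity), and no two of those can share a tape, so at least 7 tapes are needed.
So 7 is already optimal.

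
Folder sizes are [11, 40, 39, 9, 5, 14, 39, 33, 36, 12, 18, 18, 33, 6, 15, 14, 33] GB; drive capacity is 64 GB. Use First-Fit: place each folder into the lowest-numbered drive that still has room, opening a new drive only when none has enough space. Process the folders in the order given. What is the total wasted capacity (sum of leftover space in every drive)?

11 GB → drive 1 (remaining 53 GB)
40 GB → drive 1 (remaining 13 GB)
39 GB → drive 2 (remaining 25 GB)
9 GB → drive 1 (remaining 4 GB)
5 GB → drive 2 (remaining 20 GB)
14 GB → drive 2 (remaining 6 GB)
39 GB → drive 3 (remaining 25 GB)
33 GB → drive 4 (remaining 31 GB)
36 GB → drive 5 (remaining 28 GB)
12 GB → drive 3 (remaining 13 GB)
18 GB → drive 4 (remaining 13 GB)
18 GB → drive 5 (remaining 10 GB)
33 GB → drive 6 (remaining 31 GB)
6 GB → drive 2 (remaining 0 GB)
15 GB → drive 6 (remaining 16 GB)
14 GB → drive 6 (remaining 2 GB)
33 GB → drive 7 (remaining 31 GB)
7 drives × 64 GB = 448 GB; used 375 GB; unused 73 GB.

73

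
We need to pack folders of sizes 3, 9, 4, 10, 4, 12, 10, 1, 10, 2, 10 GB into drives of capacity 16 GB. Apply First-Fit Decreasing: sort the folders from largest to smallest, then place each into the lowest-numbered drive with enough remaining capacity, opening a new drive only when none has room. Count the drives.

6

Sorted descending: 12, 10, 10, 10, 10, 9, 4, 4, 3, 2, 1.
12 GB → drive 1 (remaining 4 GB)
10 GB → drive 2 (remaining 6 GB)
10 GB → drive 3 (remaining 6 GB)
10 GB → drive 4 (remaining 6 GB)
10 GB → drive 5 (remaining 6 GB)
9 GB → drive 6 (remaining 7 GB)
4 GB → drive 1 (remaining 0 GB)
4 GB → drive 2 (remaining 2 GB)
3 GB → drive 3 (remaining 3 GB)
2 GB → drive 2 (remaining 0 GB)
1 GB → drive 3 (remaining 2 GB)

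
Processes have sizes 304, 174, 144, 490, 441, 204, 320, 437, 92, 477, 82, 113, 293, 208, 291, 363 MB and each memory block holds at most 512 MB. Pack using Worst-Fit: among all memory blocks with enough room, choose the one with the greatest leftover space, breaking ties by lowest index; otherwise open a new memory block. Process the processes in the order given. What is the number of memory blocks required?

10

Put 304 MB in memory block 1; 208 MB remain.
Put 174 MB in memory block 1; 34 MB remain.
Put 144 MB in memory block 2; 368 MB remain.
Put 490 MB in memory block 3; 22 MB remain.
Put 441 MB in memory block 4; 71 MB remain.
Put 204 MB in memory block 2; 164 MB remain.
Put 320 MB in memory block 5; 192 MB remain.
Put 437 MB in memory block 6; 75 MB remain.
Put 92 MB in memory block 5; 100 MB remain.
Put 477 MB in memory block 7; 35 MB remain.
Put 82 MB in memory block 2; 82 MB remain.
Put 113 MB in memory block 8; 399 MB remain.
Put 293 MB in memory block 8; 106 MB remain.
Put 208 MB in memory block 9; 304 MB remain.
Put 291 MB in memory block 9; 13 MB remain.
Put 363 MB in memory block 10; 149 MB remain.
Final memory blocks: [304,174] [144,204,82] [490] [441] [320,92] [437] [477] [113,293] [208,291] [363].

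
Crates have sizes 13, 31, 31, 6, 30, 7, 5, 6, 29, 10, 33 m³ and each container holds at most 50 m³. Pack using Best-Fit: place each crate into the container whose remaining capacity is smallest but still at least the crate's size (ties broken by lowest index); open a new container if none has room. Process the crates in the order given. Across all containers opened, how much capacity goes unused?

Put 13 m³ in container 1; 37 m³ remain.
Put 31 m³ in container 1; 6 m³ remain.
Put 31 m³ in container 2; 19 m³ remain.
Put 6 m³ in container 1; 0 m³ remain.
Put 30 m³ in container 3; 20 m³ remain.
Put 7 m³ in container 2; 12 m³ remain.
Put 5 m³ in container 2; 7 m³ remain.
Put 6 m³ in container 2; 1 m³ remain.
Put 29 m³ in container 4; 21 m³ remain.
Put 10 m³ in container 3; 10 m³ remain.
Put 33 m³ in container 5; 17 m³ remain.
5 containers × 50 m³ = 250 m³; used 201 m³; unused 49 m³.

49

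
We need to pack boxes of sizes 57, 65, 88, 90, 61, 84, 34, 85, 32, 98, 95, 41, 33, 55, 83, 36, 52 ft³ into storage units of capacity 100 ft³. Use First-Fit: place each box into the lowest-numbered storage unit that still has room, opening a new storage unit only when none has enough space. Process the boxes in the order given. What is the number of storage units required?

12 storage units

storage unit 1: place 57 ft³, 43 ft³ left
storage unit 2: place 65 ft³, 35 ft³ left
storage unit 3: place 88 ft³, 12 ft³ left
storage unit 4: place 90 ft³, 10 ft³ left
storage unit 5: place 61 ft³, 39 ft³ left
storage unit 6: place 84 ft³, 16 ft³ left
storage unit 1: place 34 ft³, 9 ft³ left
storage unit 7: place 85 ft³, 15 ft³ left
storage unit 2: place 32 ft³, 3 ft³ left
storage unit 8: place 98 ft³, 2 ft³ left
storage unit 9: place 95 ft³, 5 ft³ left
storage unit 10: place 41 ft³, 59 ft³ left
storage unit 5: place 33 ft³, 6 ft³ left
storage unit 10: place 55 ft³, 4 ft³ left
storage unit 11: place 83 ft³, 17 ft³ left
storage unit 12: place 36 ft³, 64 ft³ left
storage unit 12: place 52 ft³, 12 ft³ left
Final storage units: [57,34] [65,32] [88] [90] [61,33] [84] [85] [98] [95] [41,55] [83] [36,52].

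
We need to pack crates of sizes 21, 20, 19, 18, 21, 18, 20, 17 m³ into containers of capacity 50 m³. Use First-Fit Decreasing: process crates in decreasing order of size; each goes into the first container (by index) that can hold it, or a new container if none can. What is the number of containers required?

Sorted descending: 21, 21, 20, 20, 19, 18, 18, 17.
container 1: place 21 m³, 29 m³ left
container 1: place 21 m³, 8 m³ left
container 2: place 20 m³, 30 m³ left
container 2: place 20 m³, 10 m³ left
container 3: place 19 m³, 31 m³ left
container 3: place 18 m³, 13 m³ left
container 4: place 18 m³, 32 m³ left
container 4: place 17 m³, 15 m³ left
Final containers: [21,21] [20,20] [19,18] [18,17].

4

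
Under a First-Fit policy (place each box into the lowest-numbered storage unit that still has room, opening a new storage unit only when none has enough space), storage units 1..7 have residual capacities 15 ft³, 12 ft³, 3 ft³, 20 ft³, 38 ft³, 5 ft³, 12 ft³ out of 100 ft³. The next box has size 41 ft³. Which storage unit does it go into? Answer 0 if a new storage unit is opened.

0

No storage unit has ≥ 41 ft³ free, so a new storage unit is opened.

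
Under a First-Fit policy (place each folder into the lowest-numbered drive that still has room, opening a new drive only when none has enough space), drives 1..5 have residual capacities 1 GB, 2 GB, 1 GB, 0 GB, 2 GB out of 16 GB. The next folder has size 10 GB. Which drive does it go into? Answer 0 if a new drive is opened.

0

No drive has ≥ 10 GB free, so a new drive is opened.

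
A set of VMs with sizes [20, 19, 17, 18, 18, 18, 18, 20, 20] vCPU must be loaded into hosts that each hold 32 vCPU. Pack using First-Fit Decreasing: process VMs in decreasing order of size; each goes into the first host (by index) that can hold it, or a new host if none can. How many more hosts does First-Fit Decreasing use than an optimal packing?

0

First-Fit Decreasing: [20] [20] [20] [19] [18] [18] [18] [18] [17] → 9 hosts.
9 VMs exceed 16 vCPU (half the capacity), and no two of those can share a host, so at least 9 hosts are needed.
So 9 is already optimal.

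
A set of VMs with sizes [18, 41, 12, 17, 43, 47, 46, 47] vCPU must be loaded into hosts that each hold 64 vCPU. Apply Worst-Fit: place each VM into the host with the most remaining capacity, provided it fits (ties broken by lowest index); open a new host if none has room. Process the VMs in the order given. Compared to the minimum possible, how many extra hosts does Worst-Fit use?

1

Worst-Fit: [18,41] [12,17] [43] [47] [46] [47] → 6 hosts.
Total size 271 vCPU; any packing needs at least ⌈271/64⌉ = 5 hosts.
An optimal packing achieves that bound: [47,17] [47,12] [46,18] [43] [41] → 5 hosts.
Excess: 6 − 5 = 1.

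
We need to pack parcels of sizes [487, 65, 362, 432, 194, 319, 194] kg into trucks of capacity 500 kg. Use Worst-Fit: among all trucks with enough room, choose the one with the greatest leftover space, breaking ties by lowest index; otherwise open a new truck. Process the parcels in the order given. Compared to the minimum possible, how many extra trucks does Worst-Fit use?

Worst-Fit: [487] [65,362] [432] [194,194] [319] → 5 trucks.
Total size 2053 kg; any packing needs at least ⌈2053/500⌉ = 5 trucks.
So 5 is already optimal.

0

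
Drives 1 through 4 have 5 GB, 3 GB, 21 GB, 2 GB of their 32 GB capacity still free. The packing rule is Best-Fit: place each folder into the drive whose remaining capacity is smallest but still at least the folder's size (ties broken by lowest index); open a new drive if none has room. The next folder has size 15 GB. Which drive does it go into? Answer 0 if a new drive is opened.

Drives with room: drive 3 (21 GB).
Tightest fit is drive 3 with 21 GB free.

3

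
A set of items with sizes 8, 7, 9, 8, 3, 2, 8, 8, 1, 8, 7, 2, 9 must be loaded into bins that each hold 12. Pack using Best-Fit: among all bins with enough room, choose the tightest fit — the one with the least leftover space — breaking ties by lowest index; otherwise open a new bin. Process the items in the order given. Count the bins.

9 bins

bin 1: place 8, 4 left
bin 2: place 7, 5 left
bin 3: place 9, 3 left
bin 4: place 8, 4 left
bin 3: place 3, 0 left
bin 1: place 2, 2 left
bin 5: place 8, 4 left
bin 6: place 8, 4 left
bin 1: place 1, 1 left
bin 7: place 8, 4 left
bin 8: place 7, 5 left
bin 4: place 2, 2 left
bin 9: place 9, 3 left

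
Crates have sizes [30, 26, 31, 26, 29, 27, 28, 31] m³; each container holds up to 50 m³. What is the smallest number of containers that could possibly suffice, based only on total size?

Total size = 30 + 26 + 31 + 26 + 29 + 27 + 28 + 31 = 228 m³.
⌈228 / 50⌉ = 5.

5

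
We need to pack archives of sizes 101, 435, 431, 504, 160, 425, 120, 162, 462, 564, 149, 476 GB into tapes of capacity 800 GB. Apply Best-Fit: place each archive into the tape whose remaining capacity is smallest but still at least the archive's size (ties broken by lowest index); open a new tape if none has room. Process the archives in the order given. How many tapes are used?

7

101 GB → tape 1 (remaining 699 GB)
435 GB → tape 1 (remaining 264 GB)
431 GB → tape 2 (remaining 369 GB)
504 GB → tape 3 (remaining 296 GB)
160 GB → tape 1 (remaining 104 GB)
425 GB → tape 4 (remaining 375 GB)
120 GB → tape 3 (remaining 176 GB)
162 GB → tape 3 (remaining 14 GB)
462 GB → tape 5 (remaining 338 GB)
564 GB → tape 6 (remaining 236 GB)
149 GB → tape 6 (remaining 87 GB)
476 GB → tape 7 (remaining 324 GB)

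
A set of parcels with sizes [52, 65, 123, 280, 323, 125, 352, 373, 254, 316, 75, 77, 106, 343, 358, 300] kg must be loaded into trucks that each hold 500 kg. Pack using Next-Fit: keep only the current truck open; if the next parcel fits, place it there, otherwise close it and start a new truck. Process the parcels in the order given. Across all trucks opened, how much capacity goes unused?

1478

52 kg → truck 1 (remaining 448 kg)
65 kg → truck 1 (remaining 383 kg)
123 kg → truck 1 (remaining 260 kg)
280 kg → truck 2 (remaining 220 kg)
323 kg → truck 3 (remaining 177 kg)
125 kg → truck 3 (remaining 52 kg)
352 kg → truck 4 (remaining 148 kg)
373 kg → truck 5 (remaining 127 kg)
254 kg → truck 6 (remaining 246 kg)
316 kg → truck 7 (remaining 184 kg)
75 kg → truck 7 (remaining 109 kg)
77 kg → truck 7 (remaining 32 kg)
106 kg → truck 8 (remaining 394 kg)
343 kg → truck 8 (remaining 51 kg)
358 kg → truck 9 (remaining 142 kg)
300 kg → truck 10 (remaining 200 kg)
10 trucks × 500 kg = 5000 kg; used 3522 kg; unused 1478 kg.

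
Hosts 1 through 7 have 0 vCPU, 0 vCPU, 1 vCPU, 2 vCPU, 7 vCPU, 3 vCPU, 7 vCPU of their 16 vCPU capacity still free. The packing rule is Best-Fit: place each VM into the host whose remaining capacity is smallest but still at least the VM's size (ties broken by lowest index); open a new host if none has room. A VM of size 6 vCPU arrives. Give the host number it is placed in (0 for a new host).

Hosts with room: host 5 (7 vCPU), host 7 (7 vCPU).
Tightest fit is host 5 with 7 vCPU free.

5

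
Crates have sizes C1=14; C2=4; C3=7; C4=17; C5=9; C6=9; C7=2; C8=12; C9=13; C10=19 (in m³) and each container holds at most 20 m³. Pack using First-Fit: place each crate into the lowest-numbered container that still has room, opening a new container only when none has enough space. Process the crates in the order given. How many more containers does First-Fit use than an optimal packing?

First-Fit: [14,4,2] [7,9] [17] [9] [12] [13] [19] → 7 containers.
Total size 106 m³; any packing needs at least ⌈106/20⌉ = 6 containers.
An optimal packing achieves that bound: [19] [17,2] [14,4] [13,7] [12] [9,9] → 6 containers.
Excess: 7 − 6 = 1.

1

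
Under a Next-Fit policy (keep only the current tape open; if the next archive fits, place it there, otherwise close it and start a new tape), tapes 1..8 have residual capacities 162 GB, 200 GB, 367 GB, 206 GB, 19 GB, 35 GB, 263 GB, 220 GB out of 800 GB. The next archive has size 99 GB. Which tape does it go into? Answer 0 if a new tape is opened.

8

Next-Fit only looks at tape 8, which has 220 GB free.
99 GB fits there.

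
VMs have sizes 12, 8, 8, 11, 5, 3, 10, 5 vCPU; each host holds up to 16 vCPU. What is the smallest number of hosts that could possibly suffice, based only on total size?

4

Total size = 12 + 8 + 8 + 11 + 5 + 3 + 10 + 5 = 62 vCPU.
⌈62 / 16⌉ = 4.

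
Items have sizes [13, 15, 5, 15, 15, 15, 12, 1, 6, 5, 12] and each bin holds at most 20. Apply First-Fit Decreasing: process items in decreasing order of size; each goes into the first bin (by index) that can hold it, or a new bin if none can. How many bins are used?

7

Sorted descending: 15, 15, 15, 15, 13, 12, 12, 6, 5, 5, 1.
bin 1: place 15, 5 left
bin 2: place 15, 5 left
bin 3: place 15, 5 left
bin 4: place 15, 5 left
bin 5: place 13, 7 left
bin 6: place 12, 8 left
bin 7: place 12, 8 left
bin 5: place 6, 1 left
bin 1: place 5, 0 left
bin 2: place 5, 0 left
bin 3: place 1, 4 left
Final bins: [15,5] [15,5] [15,1] [15] [13,6] [12] [12].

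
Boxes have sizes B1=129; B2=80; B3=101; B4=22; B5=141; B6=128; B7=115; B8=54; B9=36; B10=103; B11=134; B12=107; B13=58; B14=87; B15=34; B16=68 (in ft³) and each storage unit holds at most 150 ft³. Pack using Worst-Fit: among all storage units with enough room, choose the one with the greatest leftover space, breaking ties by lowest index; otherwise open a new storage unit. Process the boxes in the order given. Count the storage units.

storage unit 1: place B1 (129 ft³), 21 ft³ left
storage unit 2: place B2 (80 ft³), 70 ft³ left
storage unit 3: place B3 (101 ft³), 49 ft³ left
storage unit 2: place B4 (22 ft³), 48 ft³ left
storage unit 4: place B5 (141 ft³), 9 ft³ left
storage unit 5: place B6 (128 ft³), 22 ft³ left
storage unit 6: place B7 (115 ft³), 35 ft³ left
storage unit 7: place B8 (54 ft³), 96 ft³ left
storage unit 7: place B9 (36 ft³), 60 ft³ left
storage unit 8: place B10 (103 ft³), 47 ft³ left
storage unit 9: place B11 (134 ft³), 16 ft³ left
storage unit 10: place B12 (107 ft³), 43 ft³ left
storage unit 7: place B13 (58 ft³), 2 ft³ left
storage unit 11: place B14 (87 ft³), 63 ft³ left
storage unit 11: place B15 (34 ft³), 29 ft³ left
storage unit 12: place B16 (68 ft³), 82 ft³ left

12 storage units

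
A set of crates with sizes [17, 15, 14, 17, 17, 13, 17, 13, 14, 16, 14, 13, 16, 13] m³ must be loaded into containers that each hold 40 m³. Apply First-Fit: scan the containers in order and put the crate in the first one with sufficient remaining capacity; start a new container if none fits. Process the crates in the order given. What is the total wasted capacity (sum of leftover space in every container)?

Put 17 m³ in container 1; 23 m³ remain.
Put 15 m³ in container 1; 8 m³ remain.
Put 14 m³ in container 2; 26 m³ remain.
Put 17 m³ in container 2; 9 m³ remain.
Put 17 m³ in container 3; 23 m³ remain.
Put 13 m³ in container 3; 10 m³ remain.
Put 17 m³ in container 4; 23 m³ remain.
Put 13 m³ in container 4; 10 m³ remain.
Put 14 m³ in container 5; 26 m³ remain.
Put 16 m³ in container 5; 10 m³ remain.
Put 14 m³ in container 6; 26 m³ remain.
Put 13 m³ in container 6; 13 m³ remain.
Put 16 m³ in container 7; 24 m³ remain.
Put 13 m³ in container 6; 0 m³ remain.
7 containers × 40 m³ = 280 m³; used 209 m³; unused 71 m³.

71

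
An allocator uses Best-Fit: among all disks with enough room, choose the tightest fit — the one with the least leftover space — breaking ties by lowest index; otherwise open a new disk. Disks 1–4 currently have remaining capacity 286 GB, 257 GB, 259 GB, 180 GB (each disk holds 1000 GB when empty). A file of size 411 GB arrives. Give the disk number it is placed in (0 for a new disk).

0

No disk has ≥ 411 GB free, so a new disk is opened.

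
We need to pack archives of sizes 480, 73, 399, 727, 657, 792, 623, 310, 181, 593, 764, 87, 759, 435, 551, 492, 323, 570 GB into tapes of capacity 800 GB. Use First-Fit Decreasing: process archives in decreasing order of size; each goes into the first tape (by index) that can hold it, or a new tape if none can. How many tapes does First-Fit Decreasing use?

13

Sorted descending: 792, 764, 759, 727, 657, 623, 593, 570, 551, 492, 480, 435, 399, 323, 310, 181, 87, 73.
Put 792 GB in tape 1; 8 GB remain.
Put 764 GB in tape 2; 36 GB remain.
Put 759 GB in tape 3; 41 GB remain.
Put 727 GB in tape 4; 73 GB remain.
Put 657 GB in tape 5; 143 GB remain.
Put 623 GB in tape 6; 177 GB remain.
Put 593 GB in tape 7; 207 GB remain.
Put 570 GB in tape 8; 230 GB remain.
Put 551 GB in tape 9; 249 GB remain.
Put 492 GB in tape 10; 308 GB remain.
Put 480 GB in tape 11; 320 GB remain.
Put 435 GB in tape 12; 365 GB remain.
Put 399 GB in tape 13; 401 GB remain.
Put 323 GB in tape 12; 42 GB remain.
Put 310 GB in tape 11; 10 GB remain.
Put 181 GB in tape 7; 26 GB remain.
Put 87 GB in tape 5; 56 GB remain.
Put 73 GB in tape 4; 0 GB remain.
Final tapes: [792] [764] [759] [727,73] [657,87] [623] [593,181] [570] [551] [492] [480,310] [435,323] [399].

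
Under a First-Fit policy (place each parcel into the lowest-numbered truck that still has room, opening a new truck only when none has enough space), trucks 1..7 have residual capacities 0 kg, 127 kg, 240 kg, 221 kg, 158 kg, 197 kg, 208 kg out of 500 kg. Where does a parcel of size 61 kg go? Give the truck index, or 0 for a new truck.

Trucks with room: truck 2 (127 kg), truck 3 (240 kg), truck 4 (221 kg), truck 5 (158 kg), truck 6 (197 kg), truck 7 (208 kg).
The first with room is truck 2.

2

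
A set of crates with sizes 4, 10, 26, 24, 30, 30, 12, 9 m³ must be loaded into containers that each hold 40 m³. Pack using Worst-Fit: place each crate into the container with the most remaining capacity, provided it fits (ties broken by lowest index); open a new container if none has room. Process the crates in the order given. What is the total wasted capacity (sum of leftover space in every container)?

15

4 m³ → container 1 (remaining 36 m³)
10 m³ → container 1 (remaining 26 m³)
26 m³ → container 1 (remaining 0 m³)
24 m³ → container 2 (remaining 16 m³)
30 m³ → container 3 (remaining 10 m³)
30 m³ → container 4 (remaining 10 m³)
12 m³ → container 2 (remaining 4 m³)
9 m³ → container 3 (remaining 1 m³)
4 containers × 40 m³ = 160 m³; used 145 m³; unused 15 m³.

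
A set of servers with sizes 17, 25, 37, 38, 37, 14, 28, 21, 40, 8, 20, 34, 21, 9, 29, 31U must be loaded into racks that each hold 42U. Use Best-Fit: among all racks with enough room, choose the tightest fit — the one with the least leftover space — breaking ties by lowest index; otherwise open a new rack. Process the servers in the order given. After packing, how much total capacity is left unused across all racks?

17U → rack 1 (remaining 25U)
25U → rack 1 (remaining 0U)
37U → rack 2 (remaining 5U)
38U → rack 3 (remaining 4U)
37U → rack 4 (remaining 5U)
14U → rack 5 (remaining 28U)
28U → rack 5 (remaining 0U)
21U → rack 6 (remaining 21U)
40U → rack 7 (remaining 2U)
8U → rack 6 (remaining 13U)
20U → rack 8 (remaining 22U)
34U → rack 9 (remaining 8U)
21U → rack 8 (remaining 1U)
9U → rack 6 (remaining 4U)
29U → rack 10 (remaining 13U)
31U → rack 11 (remaining 11U)
11 racks × 42U = 462U; used 409U; unused 53U.

53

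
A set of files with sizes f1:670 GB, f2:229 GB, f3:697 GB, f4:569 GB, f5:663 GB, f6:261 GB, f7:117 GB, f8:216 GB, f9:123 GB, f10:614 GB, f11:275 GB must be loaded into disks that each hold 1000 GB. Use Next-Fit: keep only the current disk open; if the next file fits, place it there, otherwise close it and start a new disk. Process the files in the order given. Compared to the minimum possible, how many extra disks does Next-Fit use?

1

Next-Fit: [670,229] [697] [569] [663,261] [117,216,123] [614,275] → 6 disks.
Total size 4434 GB; any packing needs at least ⌈4434/1000⌉ = 5 disks.
An optimal packing achieves that bound: [697,275] [670,261] [663,229] [614,216,123] [569,117] → 5 disks.
Excess: 6 − 5 = 1.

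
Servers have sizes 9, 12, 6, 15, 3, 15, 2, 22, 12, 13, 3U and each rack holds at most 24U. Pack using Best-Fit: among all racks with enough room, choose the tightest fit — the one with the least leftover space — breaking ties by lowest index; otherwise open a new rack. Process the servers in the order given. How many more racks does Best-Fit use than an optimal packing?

1

Best-Fit: [9,12,3] [6,15,2] [15,3] [22] [12] [13] → 6 racks.
Total size 112U; any packing needs at least ⌈112/24⌉ = 5 racks.
An optimal packing achieves that bound: [22,2] [15,9] [15,6,3] [13,3] [12,12] → 5 racks.
Excess: 6 − 5 = 1.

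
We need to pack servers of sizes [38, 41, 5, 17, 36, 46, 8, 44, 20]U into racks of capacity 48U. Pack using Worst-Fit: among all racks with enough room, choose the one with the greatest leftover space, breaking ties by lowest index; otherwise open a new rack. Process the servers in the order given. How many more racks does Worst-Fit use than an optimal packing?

Worst-Fit: [38,5] [41] [17,8,20] [36] [46] [44] → 6 racks.
Total size 255U; any packing needs at least ⌈255/48⌉ = 6 racks.
So 6 is already optimal.

0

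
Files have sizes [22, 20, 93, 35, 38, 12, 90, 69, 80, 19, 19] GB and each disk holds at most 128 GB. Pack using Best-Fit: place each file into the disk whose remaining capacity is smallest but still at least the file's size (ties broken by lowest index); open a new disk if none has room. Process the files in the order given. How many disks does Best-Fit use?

5 disks

Put 22 GB in disk 1; 106 GB remain.
Put 20 GB in disk 1; 86 GB remain.
Put 93 GB in disk 2; 35 GB remain.
Put 35 GB in disk 2; 0 GB remain.
Put 38 GB in disk 1; 48 GB remain.
Put 12 GB in disk 1; 36 GB remain.
Put 90 GB in disk 3; 38 GB remain.
Put 69 GB in disk 4; 59 GB remain.
Put 80 GB in disk 5; 48 GB remain.
Put 19 GB in disk 1; 17 GB remain.
Put 19 GB in disk 3; 19 GB remain.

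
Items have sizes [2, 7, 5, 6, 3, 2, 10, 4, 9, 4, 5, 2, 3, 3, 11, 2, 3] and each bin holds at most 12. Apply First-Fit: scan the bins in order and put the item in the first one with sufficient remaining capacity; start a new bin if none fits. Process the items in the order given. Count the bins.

2 → bin 1 (remaining 10)
7 → bin 1 (remaining 3)
5 → bin 2 (remaining 7)
6 → bin 2 (remaining 1)
3 → bin 1 (remaining 0)
2 → bin 3 (remaining 10)
10 → bin 3 (remaining 0)
4 → bin 4 (remaining 8)
9 → bin 5 (remaining 3)
4 → bin 4 (remaining 4)
5 → bin 6 (remaining 7)
2 → bin 4 (remaining 2)
3 → bin 5 (remaining 0)
3 → bin 6 (remaining 4)
11 → bin 7 (remaining 1)
2 → bin 4 (remaining 0)
3 → bin 6 (remaining 1)
Final bins: [2,7,3] [5,6] [2,10] [4,4,2,2] [9,3] [5,3,3] [11].

7 bins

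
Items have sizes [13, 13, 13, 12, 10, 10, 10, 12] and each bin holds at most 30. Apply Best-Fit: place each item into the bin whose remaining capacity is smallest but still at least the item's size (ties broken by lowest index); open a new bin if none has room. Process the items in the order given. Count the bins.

Put 13 in bin 1; 17 remain.
Put 13 in bin 1; 4 remain.
Put 13 in bin 2; 17 remain.
Put 12 in bin 2; 5 remain.
Put 10 in bin 3; 20 remain.
Put 10 in bin 3; 10 remain.
Put 10 in bin 3; 0 remain.
Put 12 in bin 4; 18 remain.
Final bins: [13,13] [13,12] [10,10,10] [12].

4 bins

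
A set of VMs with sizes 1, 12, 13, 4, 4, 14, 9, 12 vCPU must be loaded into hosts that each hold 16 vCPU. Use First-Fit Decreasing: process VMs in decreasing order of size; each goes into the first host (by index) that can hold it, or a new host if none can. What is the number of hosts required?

Sorted descending: 14, 13, 12, 12, 9, 4, 4, 1.
Put 14 vCPU in host 1; 2 vCPU remain.
Put 13 vCPU in host 2; 3 vCPU remain.
Put 12 vCPU in host 3; 4 vCPU remain.
Put 12 vCPU in host 4; 4 vCPU remain.
Put 9 vCPU in host 5; 7 vCPU remain.
Put 4 vCPU in host 3; 0 vCPU remain.
Put 4 vCPU in host 4; 0 vCPU remain.
Put 1 vCPU in host 1; 1 vCPU remain.

5 hosts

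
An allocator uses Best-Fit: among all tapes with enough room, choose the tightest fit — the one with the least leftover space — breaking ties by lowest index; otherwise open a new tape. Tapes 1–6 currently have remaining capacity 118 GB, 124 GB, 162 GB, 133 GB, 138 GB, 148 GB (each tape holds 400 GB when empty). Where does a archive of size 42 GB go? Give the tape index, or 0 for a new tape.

Tapes with room: tape 1 (118 GB), tape 2 (124 GB), tape 3 (162 GB), tape 4 (133 GB), tape 5 (138 GB), tape 6 (148 GB).
Tightest fit is tape 1 with 118 GB free.

1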